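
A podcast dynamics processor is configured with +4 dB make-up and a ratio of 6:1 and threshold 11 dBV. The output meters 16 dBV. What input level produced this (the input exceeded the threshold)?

17 dBV

Stripping the +4 dB make-up gives 12 dBV at the gain stage.
That's 1 dB above the 11 dBV threshold.
Before 6:1 compression the overshoot was 1 × 6 = 6 dB, so input = 11 + 6 = 17 dBV.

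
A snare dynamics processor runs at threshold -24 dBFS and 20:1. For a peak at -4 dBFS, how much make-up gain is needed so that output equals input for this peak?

19 dB

The peak compresses to -24 + 20/20 = -23 dBFS.
To reach -4 dBFS requires -4 − (-23) = 19 dB of make-up.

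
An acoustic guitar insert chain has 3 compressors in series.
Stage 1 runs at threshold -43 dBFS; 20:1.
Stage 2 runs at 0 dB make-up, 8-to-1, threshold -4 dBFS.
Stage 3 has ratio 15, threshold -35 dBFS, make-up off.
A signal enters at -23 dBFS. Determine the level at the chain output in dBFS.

Stage 1: 20 dB above -43 dBFS, reduced 20:1 to 1 dB above → -42 dBFS.
Stage 2: below threshold (-42 ≤ -4); passes unchanged; output -42 dBFS.
Stage 3: -42 dBFS is at or below the -35 dBFS threshold — no compression; output -42 dBFS.

-42 dBFS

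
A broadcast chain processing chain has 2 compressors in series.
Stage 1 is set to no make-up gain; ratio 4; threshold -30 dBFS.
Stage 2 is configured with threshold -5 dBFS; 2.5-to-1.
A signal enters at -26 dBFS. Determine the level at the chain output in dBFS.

-29 dBFS

Stage 1: overshoot 4 dB → 4/4 = 1 dB → -29 dBFS.
Stage 2: -29 dBFS is at or below the -5 dBFS threshold — no compression; output -29 dBFS.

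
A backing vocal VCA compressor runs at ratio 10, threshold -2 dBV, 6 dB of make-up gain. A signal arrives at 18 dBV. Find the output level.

6 dBV

The input is 20 dB above the -2 dBV threshold.
At 10:1 the overshoot is divided by 10, leaving 2 dB above threshold.
That puts the output at 0 dBV; make-up adds 6 dB, giving 6 dBV.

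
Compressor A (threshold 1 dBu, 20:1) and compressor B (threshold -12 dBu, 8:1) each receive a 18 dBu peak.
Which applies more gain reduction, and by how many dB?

B, by 10.1 dB

A: 17 dB over, compressed to 0.85 dB over, so 16.15 dB of GR.
B: 30 dB over, compressed to 3.75 dB over, so 26.25 dB of GR.
B applies 10.1 dB more gain reduction.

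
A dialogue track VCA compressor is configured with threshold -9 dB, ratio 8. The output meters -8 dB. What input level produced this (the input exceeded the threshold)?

-1 dB

Post-compression overshoot = -8 − (-9) = 1 dB.
Undo the ratio: input overshoot = 1 × 8 = 8 dB, giving input = -1 dB.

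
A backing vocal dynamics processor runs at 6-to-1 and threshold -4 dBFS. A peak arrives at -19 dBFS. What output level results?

-19 dBFS is 15 dB below the -4 dBFS threshold, so no gain reduction is applied.
Output = input = -19 dBFS.

-19 dBFS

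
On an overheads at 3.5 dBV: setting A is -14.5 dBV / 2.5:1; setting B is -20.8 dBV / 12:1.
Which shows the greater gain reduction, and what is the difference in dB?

A: GR = 18 − 18/2.5 = 10.8 dB.
B: GR = 24.3 − 24.3/12 = 22.275 dB.
B reduces 11.475 dB more.

B, by 11.475 dB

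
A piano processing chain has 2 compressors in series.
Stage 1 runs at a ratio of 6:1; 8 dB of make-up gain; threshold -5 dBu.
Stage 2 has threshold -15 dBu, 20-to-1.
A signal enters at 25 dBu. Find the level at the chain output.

-13.85 dBu

Stage 1: 25 dBu is 30 dB over -5 dBu; at 6:1 that becomes 5 dB over, giving 0 dBu; +8 dB make-up → 8 dBu.
Stage 2: 8 dBu is 23 dB over -15 dBu; at 20:1 that becomes 1.15 dB over, giving -13.85 dBu.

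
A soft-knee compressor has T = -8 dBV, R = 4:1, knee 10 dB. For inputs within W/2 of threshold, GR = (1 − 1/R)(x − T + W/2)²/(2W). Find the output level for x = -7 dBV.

-8.35 dBV

x − T + W/2 = -7 − (-8) + 5 = 6.
GR = (1 − 1/4) × 6² / 20 = 0.75 × 36 / 20 = 1.35 dB.
Output = -7 − 1.35 = -8.35 dBV.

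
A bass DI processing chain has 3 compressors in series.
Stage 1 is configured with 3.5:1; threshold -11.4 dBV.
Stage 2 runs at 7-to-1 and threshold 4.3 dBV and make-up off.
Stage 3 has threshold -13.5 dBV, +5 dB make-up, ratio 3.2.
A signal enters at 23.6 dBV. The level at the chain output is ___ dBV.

-4.71875 dBV

Stage 1: 23.6 dBV is 35 dB over -11.4 dBV; at 3.5:1 that becomes 10 dB over, giving -1.4 dBV.
Stage 2: below threshold (-1.4 ≤ 4.3); passes unchanged; output -1.4 dBV.
Stage 3: -1.4 dBV is 12.1 dB over -13.5 dBV; at 3.2:1 that becomes 3.78125 dB over, giving -9.71875 dBV; +5 dB make-up → -4.71875 dBV.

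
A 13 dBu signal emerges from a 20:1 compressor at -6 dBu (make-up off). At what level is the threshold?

-7 dBu

Gain reduction = 13 − (-6) = 19 dB; output overshoot = GR / (R − 1) = 19 / 19 = 1 dB.
Threshold = output − output overshoot = -6 − 1 = -7 dBu.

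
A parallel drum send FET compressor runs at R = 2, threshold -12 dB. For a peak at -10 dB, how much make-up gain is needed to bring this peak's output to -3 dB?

Overshoot 2 dB → 2/2 = 1 dB after compression, so the compressed level is -12 + 1 = -11 dB.
Make-up = target − compressed = -3 − (-11) = 8 dB.

8 dB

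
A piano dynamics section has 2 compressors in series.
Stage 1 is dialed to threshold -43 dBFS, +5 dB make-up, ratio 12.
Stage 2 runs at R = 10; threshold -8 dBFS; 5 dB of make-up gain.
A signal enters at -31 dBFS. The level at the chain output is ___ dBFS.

Stage 1: 12 dB above -43 dBFS, reduced 12:1 to 1 dB above → -42 dBFS; +5 dB make-up → -37 dBFS.
Stage 2: -37 dBFS ≤ -8 dBFS, so stage 2 doesn't engage; make-up brings it to -32 dBFS.

-32 dBFS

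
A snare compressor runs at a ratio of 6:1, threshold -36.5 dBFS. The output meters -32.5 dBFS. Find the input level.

That's 4 dB above the -36.5 dBFS threshold.
Input overshoot = R × output overshoot = 24 dB → input = -36.5 + 24 = -12.5 dBFS.

-12.5 dBFS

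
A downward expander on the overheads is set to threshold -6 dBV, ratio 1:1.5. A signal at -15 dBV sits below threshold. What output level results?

Below threshold, a 1:1.5 expander applies gain = (1.5−1)×(T − x) of attenuation.
(1.5−1) × 9 = 4.5 dB, so output = -15 − 4.5 = -19.5 dBV.

-19.5 dBV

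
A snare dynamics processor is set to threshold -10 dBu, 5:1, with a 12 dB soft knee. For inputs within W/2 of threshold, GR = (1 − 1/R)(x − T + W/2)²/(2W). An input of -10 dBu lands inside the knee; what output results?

x − T + W/2 = -10 − (-10) + 6 = 6.
GR = (1 − 1/5) × 6² / 24 = 0.8 × 36 / 24 = 1.2 dB.
Output = -10 − 1.2 = -11.2 dBu.

-11.2 dBu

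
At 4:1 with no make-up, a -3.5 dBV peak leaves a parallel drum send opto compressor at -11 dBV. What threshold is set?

-13.5 dBV

Input is 10 dB above T (since output overshoot × R = input overshoot: (-11 − T)·4 = -3.5 − T gives T = -13.5 dBV).
Check: -13.5 + (-3.5 − (-13.5))/4 = -13.5 + 2.5 = -11 dBV. ✓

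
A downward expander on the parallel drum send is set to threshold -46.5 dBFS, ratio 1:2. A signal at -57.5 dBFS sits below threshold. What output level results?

The input is 11 dB below the -46.5 dBFS threshold.
A 1:2 expander multiplies undershoot by 2: 11 × 2 = 22 dB below threshold.
Output = -46.5 − 22 = -68.5 dBFS.

-68.5 dBFS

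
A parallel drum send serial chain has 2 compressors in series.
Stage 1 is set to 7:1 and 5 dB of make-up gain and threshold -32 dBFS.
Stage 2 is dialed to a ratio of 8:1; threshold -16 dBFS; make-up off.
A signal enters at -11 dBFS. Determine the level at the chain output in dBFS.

Stage 1: -11 dBFS is 21 dB over -32 dBFS; at 7:1 that becomes 3 dB over, giving -29 dBFS; +5 dB make-up → -24 dBFS.
Stage 2: below threshold (-24 ≤ -16); passes unchanged; output -24 dBFS.

-24 dBFS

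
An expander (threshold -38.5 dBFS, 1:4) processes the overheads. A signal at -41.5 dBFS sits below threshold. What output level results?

-50.5 dBFS

Below threshold, a 1:4 expander applies gain = (4−1)×(T − x) of attenuation.
(4−1) × 3 = 9 dB, so output = -41.5 − 9 = -50.5 dBFS.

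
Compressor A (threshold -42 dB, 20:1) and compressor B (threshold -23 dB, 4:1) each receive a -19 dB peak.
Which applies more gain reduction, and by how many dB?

A: 23 dB over, compressed to 1.15 dB over, so 21.85 dB of GR.
B: 4 dB over, compressed to 1 dB over, so 3 dB of GR.
A applies 18.85 dB more gain reduction.

A, by 18.85 dB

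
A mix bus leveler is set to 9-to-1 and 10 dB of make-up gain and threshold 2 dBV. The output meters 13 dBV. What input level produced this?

11 dBV

Stripping the +10 dB make-up gives 3 dBV at the gain stage.
Post-compression overshoot = 3 − 2 = 1 dB.
Before 9:1 compression the overshoot was 1 × 9 = 9 dB, so input = 2 + 9 = 11 dBV.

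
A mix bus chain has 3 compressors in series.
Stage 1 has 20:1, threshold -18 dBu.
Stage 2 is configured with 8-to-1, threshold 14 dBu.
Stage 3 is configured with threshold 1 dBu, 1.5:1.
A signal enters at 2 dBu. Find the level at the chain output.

Stage 1: 20 dB above -18 dBu, reduced 20:1 to 1 dB above → -17 dBu.
Stage 2: -17 dBu is at or below the 14 dBu threshold — no compression; output -17 dBu.
Stage 3: -17 dBu is at or below the 1 dBu threshold — no compression; output -17 dBu.

-17 dBu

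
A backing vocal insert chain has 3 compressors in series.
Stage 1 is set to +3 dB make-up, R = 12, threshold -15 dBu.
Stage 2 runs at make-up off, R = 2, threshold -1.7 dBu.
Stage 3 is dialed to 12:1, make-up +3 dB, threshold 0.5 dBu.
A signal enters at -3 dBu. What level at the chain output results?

Stage 1: overshoot 12 dB → 12/12 = 1 dB → -14 dBu; +3 dB make-up → -11 dBu.
Stage 2: -11 dBu ≤ -1.7 dBu, so stage 2 doesn't engage; output -11 dBu.
Stage 3: -11 dBu is at or below the 0.5 dBu threshold — no compression; make-up brings it to -8 dBu.

-8 dBu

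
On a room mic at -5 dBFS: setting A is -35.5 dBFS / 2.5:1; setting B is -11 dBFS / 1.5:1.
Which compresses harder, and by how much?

A, by 16.3 dB

A: overshoot 30.5 dB → output overshoot 12.2 dB → GR 18.3 dB.
B: overshoot 6 dB → output overshoot 4 dB → GR 2 dB.
A reduces 16.3 dB more.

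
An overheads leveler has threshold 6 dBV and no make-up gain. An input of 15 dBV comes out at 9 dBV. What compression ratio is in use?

3:1

Input overshoot = 15 − 6 = 9 dB; output overshoot = 9 − 6 = 3 dB.
Ratio = 9 / 3 = 3.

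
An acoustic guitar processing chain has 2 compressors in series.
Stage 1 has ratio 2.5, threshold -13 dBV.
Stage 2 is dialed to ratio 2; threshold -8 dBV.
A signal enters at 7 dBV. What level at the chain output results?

-6.5 dBV

Stage 1: 7 dBV is 20 dB over -13 dBV; at 2.5:1 that becomes 8 dB over, giving -5 dBV.
Stage 2: 3 dB above -8 dBV, reduced 2:1 to 1.5 dB above → -6.5 dBV.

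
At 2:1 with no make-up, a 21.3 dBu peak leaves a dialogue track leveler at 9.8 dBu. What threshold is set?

-1.7 dBu

Input is 23 dB above T (since output overshoot × R = input overshoot: (9.8 − T)·2 = 21.3 − T gives T = -1.7 dBu).
Check: -1.7 + (21.3 − (-1.7))/2 = -1.7 + 11.5 = 9.8 dBu. ✓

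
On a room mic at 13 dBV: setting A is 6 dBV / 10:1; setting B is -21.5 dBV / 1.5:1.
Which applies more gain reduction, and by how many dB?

B, by 5.2 dB

A: 7 dB over, compressed to 0.7 dB over, so 6.3 dB of GR.
B: 34.5 dB over, compressed to 23 dB over, so 11.5 dB of GR.
B reduces 5.2 dB more.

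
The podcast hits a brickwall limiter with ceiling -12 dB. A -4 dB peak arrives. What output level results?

-12 dB

At ∞:1, everything above -12 dB is held at the ceiling.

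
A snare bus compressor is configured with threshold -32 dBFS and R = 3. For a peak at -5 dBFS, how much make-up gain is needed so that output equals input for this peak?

The peak compresses to -32 + 27/3 = -23 dBFS.
To reach -5 dBFS requires -5 − (-23) = 18 dB of make-up.

18 dB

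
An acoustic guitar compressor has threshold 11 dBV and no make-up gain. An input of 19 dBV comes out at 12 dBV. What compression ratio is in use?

8:1

Input overshoot = 19 − 11 = 8 dB; output overshoot = 12 − 11 = 1 dB.
Ratio = 8 / 1 = 8.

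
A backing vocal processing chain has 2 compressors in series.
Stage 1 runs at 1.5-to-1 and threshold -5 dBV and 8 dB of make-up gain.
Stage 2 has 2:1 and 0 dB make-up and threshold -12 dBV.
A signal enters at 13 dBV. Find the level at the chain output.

Stage 1: 18 dB above -5 dBV, reduced 1.5:1 to 12 dB above → 7 dBV; +8 dB make-up → 15 dBV.
Stage 2: 27 dB above -12 dBV, reduced 2:1 to 13.5 dB above → 1.5 dBV.

1.5 dBV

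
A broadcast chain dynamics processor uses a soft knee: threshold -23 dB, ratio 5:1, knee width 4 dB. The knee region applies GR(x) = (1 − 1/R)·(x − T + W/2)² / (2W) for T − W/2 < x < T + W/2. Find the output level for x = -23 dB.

x − T + W/2 = -23 − (-23) + 2 = 2.
GR = (1 − 1/5) × 2² / 8 = 0.8 × 4 / 8 = 0.4 dB.
Output = -23 − 0.4 = -23.4 dB.

-23.4 dB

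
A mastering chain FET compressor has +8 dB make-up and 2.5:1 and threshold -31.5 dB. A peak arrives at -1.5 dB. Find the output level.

-1.5 dB sits 30 dB over threshold.
The 30 dB excess becomes 12 dB after 2.5:1 reduction.
So the level is -31.5 + 12 = -19.5 dB; make-up adds 8 dB, giving -11.5 dB.

-11.5 dB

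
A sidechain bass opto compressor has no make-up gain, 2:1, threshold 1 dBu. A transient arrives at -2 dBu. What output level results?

-2 dBu is 3 dB below the 1 dBu threshold, so no gain reduction is applied.
Output = input = -2 dBu.

-2 dBu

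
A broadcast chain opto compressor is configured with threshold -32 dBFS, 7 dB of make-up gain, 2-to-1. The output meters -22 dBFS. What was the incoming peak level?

-26 dBFS

Stripping the +7 dB make-up gives -29 dBFS at the gain stage.
The compressed level sits -29 − (-32) = 3 dB over threshold.
Undo the ratio: input overshoot = 3 × 2 = 6 dB, giving input = -26 dBFS.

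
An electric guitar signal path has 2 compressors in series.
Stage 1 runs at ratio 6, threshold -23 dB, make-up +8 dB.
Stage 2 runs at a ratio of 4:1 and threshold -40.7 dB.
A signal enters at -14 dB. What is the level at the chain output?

-33.9 dB

Stage 1: -14 dB is 9 dB over -23 dB; at 6:1 that becomes 1.5 dB over, giving -21.5 dB; +8 dB make-up → -13.5 dB.
Stage 2: overshoot 27.2 dB → 27.2/4 = 6.8 dB → -33.9 dB.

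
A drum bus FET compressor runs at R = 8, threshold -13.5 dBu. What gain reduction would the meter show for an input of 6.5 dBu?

Overshoot = 6.5 − (-13.5) = 20 dB.
After 8:1 compression the overshoot becomes 20/8 = 2.5 dB.
GR = overshoot in − overshoot out = 20 − 2.5 = 17.5 dB.

17.5 dB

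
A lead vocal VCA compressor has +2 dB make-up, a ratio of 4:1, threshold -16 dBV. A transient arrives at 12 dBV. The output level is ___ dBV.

12 dBV sits 28 dB over threshold.
The 28 dB excess becomes 7 dB after 4:1 reduction.
Output = -16 + 7 = -9 dBV; make-up adds 2 dB, giving -7 dBV.

-7 dBV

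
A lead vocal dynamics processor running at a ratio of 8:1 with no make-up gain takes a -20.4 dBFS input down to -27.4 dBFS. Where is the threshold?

-28.4 dBFS

Gain reduction = -20.4 − (-27.4) = 7 dB; output overshoot = GR / (R − 1) = 7 / 7 = 1 dB.
Threshold = output − output overshoot = -27.4 − 1 = -28.4 dBFS.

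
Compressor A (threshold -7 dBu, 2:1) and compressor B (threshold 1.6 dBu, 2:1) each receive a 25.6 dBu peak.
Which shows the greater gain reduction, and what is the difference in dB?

A, by 4.3 dB

A: 32.6 dB over, compressed to 16.3 dB over, so 16.3 dB of GR.
B: 24 dB over, compressed to 12 dB over, so 12 dB of GR.
A applies 4.3 dB more gain reduction.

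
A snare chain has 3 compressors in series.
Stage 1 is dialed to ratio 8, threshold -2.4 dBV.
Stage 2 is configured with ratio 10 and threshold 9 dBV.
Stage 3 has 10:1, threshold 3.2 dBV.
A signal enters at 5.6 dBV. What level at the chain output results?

Stage 1: 5.6 dBV is 8 dB over -2.4 dBV; at 8:1 that becomes 1 dB over, giving -1.4 dBV.
Stage 2: -1.4 dBV is at or below the 9 dBV threshold — no compression; output -1.4 dBV.
Stage 3: -1.4 dBV ≤ 3.2 dBV, so stage 3 doesn't engage; output -1.4 dBV.

-1.4 dBV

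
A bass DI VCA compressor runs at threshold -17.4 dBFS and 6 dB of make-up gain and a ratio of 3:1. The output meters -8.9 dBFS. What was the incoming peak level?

-9.9 dBFS

Remove make-up: -8.9 − 6 = -14.9 dBFS.
The compressed level sits -14.9 − (-17.4) = 2.5 dB over threshold.
Undo the ratio: input overshoot = 2.5 × 3 = 7.5 dB, giving input = -9.9 dBFS.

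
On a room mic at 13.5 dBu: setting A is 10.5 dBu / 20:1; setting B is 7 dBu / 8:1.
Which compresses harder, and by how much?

A: 3 dB over, compressed to 0.15 dB over, so 2.85 dB of GR.
B: 6.5 dB over, compressed to 0.8125 dB over, so 5.6875 dB of GR.
B applies 2.8375 dB more gain reduction.

B, by 2.8375 dB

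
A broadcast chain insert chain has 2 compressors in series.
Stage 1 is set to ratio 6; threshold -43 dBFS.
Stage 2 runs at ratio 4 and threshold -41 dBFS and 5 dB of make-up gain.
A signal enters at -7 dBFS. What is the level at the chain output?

-35 dBFS

Stage 1: overshoot 36 dB → 36/6 = 6 dB → -37 dBFS.
Stage 2: -37 dBFS is 4 dB over -41 dBFS; at 4:1 that becomes 1 dB over, giving -40 dBFS; +5 dB make-up → -35 dBFS.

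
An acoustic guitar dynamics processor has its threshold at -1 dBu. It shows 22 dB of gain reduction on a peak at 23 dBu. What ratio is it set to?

12:1

Input overshoot = 23 − (-1) = 24 dB.
Output overshoot = 24 − 22 = 2 dB.
Ratio = input overshoot / output overshoot = 24 / 2 = 12.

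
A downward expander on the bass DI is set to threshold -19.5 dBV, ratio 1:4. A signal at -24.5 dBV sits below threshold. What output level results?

The input is 5 dB below the -19.5 dBV threshold.
A 1:4 expander multiplies undershoot by 4: 5 × 4 = 20 dB below threshold.
Output = -19.5 − 20 = -39.5 dBV.

-39.5 dBV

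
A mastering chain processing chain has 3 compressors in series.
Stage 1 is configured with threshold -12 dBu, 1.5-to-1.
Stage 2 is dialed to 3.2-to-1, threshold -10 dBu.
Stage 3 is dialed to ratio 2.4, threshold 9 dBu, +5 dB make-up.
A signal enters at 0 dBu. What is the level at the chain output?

-3.125 dBu

Stage 1: 12 dB above -12 dBu, reduced 1.5:1 to 8 dB above → -4 dBu.
Stage 2: overshoot 6 dB → 6/3.2 = 1.875 dB → -8.125 dBu.
Stage 3: -8.125 dBu is at or below the 9 dBu threshold — no compression; make-up brings it to -3.125 dBu.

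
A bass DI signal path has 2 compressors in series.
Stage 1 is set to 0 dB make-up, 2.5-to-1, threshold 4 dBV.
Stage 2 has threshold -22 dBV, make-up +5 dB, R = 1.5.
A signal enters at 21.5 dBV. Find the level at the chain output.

Stage 1: 21.5 dBV is 17.5 dB over 4 dBV; at 2.5:1 that becomes 7 dB over, giving 11 dBV.
Stage 2: 11 dBV is 33 dB over -22 dBV; at 1.5:1 that becomes 22 dB over, giving 0 dBV; +5 dB make-up → 5 dBV.

5 dBV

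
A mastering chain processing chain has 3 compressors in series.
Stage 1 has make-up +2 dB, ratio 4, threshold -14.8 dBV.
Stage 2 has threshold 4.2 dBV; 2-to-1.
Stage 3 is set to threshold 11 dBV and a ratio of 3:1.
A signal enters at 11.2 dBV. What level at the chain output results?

-6.3 dBV

Stage 1: 26 dB above -14.8 dBV, reduced 4:1 to 6.5 dB above → -8.3 dBV; +2 dB make-up → -6.3 dBV.
Stage 2: below threshold (-6.3 ≤ 4.2); passes unchanged; output -6.3 dBV.
Stage 3: -6.3 dBV ≤ 11 dBV, so stage 3 doesn't engage; output -6.3 dBV.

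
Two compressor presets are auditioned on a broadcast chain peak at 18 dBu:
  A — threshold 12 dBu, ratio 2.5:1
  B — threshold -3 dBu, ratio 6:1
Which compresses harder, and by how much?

A: 6 dB over, compressed to 2.4 dB over, so 3.6 dB of GR.
B: 21 dB over, compressed to 3.5 dB over, so 17.5 dB of GR.
B applies 13.9 dB more gain reduction.

B, by 13.9 dB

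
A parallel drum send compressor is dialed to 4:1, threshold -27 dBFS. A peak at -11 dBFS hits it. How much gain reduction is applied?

Overshoot = -11 − (-27) = 16 dB.
A 4:1 ratio leaves 4 dB of that excess.
GR = overshoot in − overshoot out = 16 − 4 = 12 dB.

12 dB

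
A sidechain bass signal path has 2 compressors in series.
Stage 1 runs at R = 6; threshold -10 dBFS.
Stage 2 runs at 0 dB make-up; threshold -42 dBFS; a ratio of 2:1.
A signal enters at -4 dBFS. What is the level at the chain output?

-25.5 dBFS

Stage 1: -4 dBFS is 6 dB over -10 dBFS; at 6:1 that becomes 1 dB over, giving -9 dBFS.
Stage 2: 33 dB above -42 dBFS, reduced 2:1 to 16.5 dB above → -25.5 dBFS.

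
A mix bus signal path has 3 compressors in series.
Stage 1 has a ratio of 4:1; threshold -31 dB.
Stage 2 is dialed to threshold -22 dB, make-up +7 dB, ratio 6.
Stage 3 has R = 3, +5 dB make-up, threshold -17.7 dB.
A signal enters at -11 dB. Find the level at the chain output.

-14 dB

Stage 1: 20 dB above -31 dB, reduced 4:1 to 5 dB above → -26 dB.
Stage 2: -26 dB is at or below the -22 dB threshold — no compression; make-up brings it to -19 dB.
Stage 3: -19 dB is at or below the -17.7 dB threshold — no compression; make-up brings it to -14 dB.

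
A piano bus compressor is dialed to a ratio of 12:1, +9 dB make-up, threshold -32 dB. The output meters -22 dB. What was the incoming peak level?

-20 dB

Stripping the +9 dB make-up gives -31 dB at the gain stage.
That's 1 dB above the -32 dB threshold.
Input overshoot = R × output overshoot = 12 dB → input = -32 + 12 = -20 dB.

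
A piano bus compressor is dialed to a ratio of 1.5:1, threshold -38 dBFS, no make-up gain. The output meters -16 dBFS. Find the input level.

-5 dBFS

Post-compression overshoot = -16 − (-38) = 22 dB.
Input overshoot = R × output overshoot = 33 dB → input = -38 + 33 = -5 dBFS.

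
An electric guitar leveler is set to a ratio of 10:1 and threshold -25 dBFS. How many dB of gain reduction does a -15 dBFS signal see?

Overshoot = -15 − (-25) = 10 dB.
At 10:1, output sits 10/10 = 1 dB above threshold.
Gain reduction = 10 − 1 = 9 dB.

9 dB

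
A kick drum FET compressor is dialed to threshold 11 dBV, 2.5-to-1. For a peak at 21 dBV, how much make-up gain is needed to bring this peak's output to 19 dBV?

4 dB

Overshoot 10 dB → 10/2.5 = 4 dB after compression, so the compressed level is 11 + 4 = 15 dBV.
Make-up = target − compressed = 19 − 15 = 4 dB.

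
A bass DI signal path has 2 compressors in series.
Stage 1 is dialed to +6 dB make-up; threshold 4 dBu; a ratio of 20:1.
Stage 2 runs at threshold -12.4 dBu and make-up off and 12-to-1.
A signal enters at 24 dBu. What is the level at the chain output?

Stage 1: overshoot 20 dB → 20/20 = 1 dB → 5 dBu; +6 dB make-up → 11 dBu.
Stage 2: 23.4 dB above -12.4 dBu, reduced 12:1 to 1.95 dB above → -10.45 dBu.

-10.45 dBu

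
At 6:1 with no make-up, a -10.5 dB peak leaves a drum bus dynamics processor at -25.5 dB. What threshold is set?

-28.5 dB

Let T be the threshold. Output overshoot = (input overshoot)/R, so -25.5 − T = (-10.5 − T)/6.
6·(-25.5 − T) = -10.5 − T → 5·T = -153 − (-10.5) = -142.5.
T = -142.5/5 = -28.5 dB.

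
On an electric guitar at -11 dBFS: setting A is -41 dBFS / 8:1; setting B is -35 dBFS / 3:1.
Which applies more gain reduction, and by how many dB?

A: overshoot 30 dB → output overshoot 3.75 dB → GR 26.25 dB.
B: overshoot 24 dB → output overshoot 8 dB → GR 16 dB.
A applies 10.25 dB more gain reduction.

A, by 10.25 dB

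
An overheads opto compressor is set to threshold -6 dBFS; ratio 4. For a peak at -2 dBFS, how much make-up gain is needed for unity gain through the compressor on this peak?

3 dB

Without make-up, output = threshold + overshoot/4 = -6 + 1 = -5 dBFS.
Gap to target: 3 dB.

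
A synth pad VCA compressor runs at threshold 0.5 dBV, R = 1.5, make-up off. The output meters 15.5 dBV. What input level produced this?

Post-compression overshoot = 15.5 − 0.5 = 15 dB.
Before 1.5:1 compression the overshoot was 15 × 1.5 = 22.5 dB, so input = 0.5 + 22.5 = 23 dBV.

23 dBV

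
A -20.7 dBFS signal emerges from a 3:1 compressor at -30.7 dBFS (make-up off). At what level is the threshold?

-35.7 dBFS

Gain reduction = -20.7 − (-30.7) = 10 dB; output overshoot = GR / (R − 1) = 10 / 2 = 5 dB.
Threshold = output − output overshoot = -30.7 − 5 = -35.7 dBFS.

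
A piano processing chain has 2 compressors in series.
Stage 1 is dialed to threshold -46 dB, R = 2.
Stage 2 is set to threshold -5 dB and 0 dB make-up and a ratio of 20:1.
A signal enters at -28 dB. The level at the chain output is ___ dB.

-37 dB

Stage 1: overshoot 18 dB → 18/2 = 9 dB → -37 dB.
Stage 2: below threshold (-37 ≤ -5); passes unchanged; output -37 dB.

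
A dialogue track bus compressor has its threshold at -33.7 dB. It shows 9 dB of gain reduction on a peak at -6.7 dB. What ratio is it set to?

Input overshoot = -6.7 − (-33.7) = 27 dB.
Output overshoot = 27 − 9 = 18 dB.
Ratio = input overshoot / output overshoot = 27 / 18 = 1.5.

1.5:1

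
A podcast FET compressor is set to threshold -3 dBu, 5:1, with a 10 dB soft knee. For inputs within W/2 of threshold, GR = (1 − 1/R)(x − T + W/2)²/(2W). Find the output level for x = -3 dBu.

x − T + W/2 = -3 − (-3) + 5 = 5.
GR = (1 − 1/5) × 5² / 20 = 0.8 × 25 / 20 = 1 dB.
Output = -3 − 1 = -4 dBu.

-4 dBu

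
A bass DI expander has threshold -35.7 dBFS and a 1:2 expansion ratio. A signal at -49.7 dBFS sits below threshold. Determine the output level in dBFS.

The input is 14 dB below the -35.7 dBFS threshold.
A 1:2 expander multiplies undershoot by 2: 14 × 2 = 28 dB below threshold.
Output = -35.7 − 28 = -63.7 dBFS.

-63.7 dBFS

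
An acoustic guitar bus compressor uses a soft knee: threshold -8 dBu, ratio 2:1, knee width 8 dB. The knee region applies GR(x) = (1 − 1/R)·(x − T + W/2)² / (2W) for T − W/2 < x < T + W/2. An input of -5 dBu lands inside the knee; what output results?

x − T + W/2 = -5 − (-8) + 4 = 7.
GR = (1 − 1/2) × 7² / 16 = 0.5 × 49 / 16 = 1.53125 dB.
Output = -5 − 1.53125 = -6.53125 dBu.

-6.53125 dBu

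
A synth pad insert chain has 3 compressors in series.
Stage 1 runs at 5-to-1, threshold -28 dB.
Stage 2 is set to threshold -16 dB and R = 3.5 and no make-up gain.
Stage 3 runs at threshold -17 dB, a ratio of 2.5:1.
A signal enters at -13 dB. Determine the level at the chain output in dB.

Stage 1: 15 dB above -28 dB, reduced 5:1 to 3 dB above → -25 dB.
Stage 2: -25 dB ≤ -16 dB, so stage 2 doesn't engage; output -25 dB.
Stage 3: -25 dB ≤ -17 dB, so stage 3 doesn't engage; output -25 dB.

-25 dB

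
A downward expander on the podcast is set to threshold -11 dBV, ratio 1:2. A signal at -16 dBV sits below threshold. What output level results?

Below threshold, a 1:2 expander applies gain = (2−1)×(T − x) of attenuation.
(2−1) × 5 = 5 dB, so output = -16 − 5 = -21 dBV.

-21 dBV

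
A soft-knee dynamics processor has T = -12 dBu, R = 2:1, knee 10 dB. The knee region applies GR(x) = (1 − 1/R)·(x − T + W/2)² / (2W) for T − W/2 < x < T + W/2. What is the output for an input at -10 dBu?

-11.225 dBu

x − T + W/2 = -10 − (-12) + 5 = 7.
GR = (1 − 1/2) × 7² / 20 = 0.5 × 49 / 20 = 1.225 dB.
Output = -10 − 1.225 = -11.225 dBu.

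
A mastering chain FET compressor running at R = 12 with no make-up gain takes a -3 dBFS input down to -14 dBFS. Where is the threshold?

-15 dBFS

Let T be the threshold. Output overshoot = (input overshoot)/R, so -14 − T = (-3 − T)/12.
12·(-14 − T) = -3 − T → 11·T = -168 − (-3) = -165.
T = -165/11 = -15 dBFS.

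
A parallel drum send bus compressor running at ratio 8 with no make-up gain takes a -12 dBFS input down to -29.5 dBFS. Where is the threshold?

Let T be the threshold. Output overshoot = (input overshoot)/R, so -29.5 − T = (-12 − T)/8.
8·(-29.5 − T) = -12 − T → 7·T = -236 − (-12) = -224.
T = -224/7 = -32 dBFS.

-32 dBFS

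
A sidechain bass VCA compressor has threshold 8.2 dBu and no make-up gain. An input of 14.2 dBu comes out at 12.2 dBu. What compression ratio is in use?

1.5:1

Input overshoot = 14.2 − 8.2 = 6 dB; output overshoot = 12.2 − 8.2 = 4 dB.
Ratio = 6 / 4 = 1.5.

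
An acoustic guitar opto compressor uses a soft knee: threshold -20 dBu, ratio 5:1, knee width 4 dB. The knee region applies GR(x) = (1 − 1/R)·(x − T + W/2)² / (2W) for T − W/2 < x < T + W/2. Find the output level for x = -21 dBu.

x − T + W/2 = -21 − (-20) + 2 = 1.
GR = (1 − 1/5) × 1² / 8 = 0.8 × 1 / 8 = 0.1 dB.
Output = -21 − 0.1 = -21.1 dBu.

-21.1 dBu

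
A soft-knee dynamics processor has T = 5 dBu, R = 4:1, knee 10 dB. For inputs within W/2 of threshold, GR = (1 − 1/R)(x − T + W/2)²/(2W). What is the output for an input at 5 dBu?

x − T + W/2 = 5 − 5 + 5 = 5.
GR = (1 − 1/4) × 5² / 20 = 0.75 × 25 / 20 = 0.9375 dB.
Output = 5 − 0.9375 = 4.0625 dBu.

4.0625 dBu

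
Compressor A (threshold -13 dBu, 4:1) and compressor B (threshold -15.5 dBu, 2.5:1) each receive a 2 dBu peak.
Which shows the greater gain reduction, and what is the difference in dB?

A: 15 dB over, compressed to 3.75 dB over, so 11.25 dB of GR.
B: 17.5 dB over, compressed to 7 dB over, so 10.5 dB of GR.
Difference: 0.75 dB in favour of A.

A, by 0.75 dB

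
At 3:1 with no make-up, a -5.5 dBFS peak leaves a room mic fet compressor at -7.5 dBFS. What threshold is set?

-8.5 dBFS

Gain reduction = -5.5 − (-7.5) = 2 dB; output overshoot = GR / (R − 1) = 2 / 2 = 1 dB.
Threshold = output − output overshoot = -7.5 − 1 = -8.5 dBFS.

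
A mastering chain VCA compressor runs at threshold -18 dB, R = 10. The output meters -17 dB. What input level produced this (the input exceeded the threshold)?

Post-compression overshoot = -17 − (-18) = 1 dB.
Input overshoot = R × output overshoot = 10 dB → input = -18 + 10 = -8 dB.

-8 dB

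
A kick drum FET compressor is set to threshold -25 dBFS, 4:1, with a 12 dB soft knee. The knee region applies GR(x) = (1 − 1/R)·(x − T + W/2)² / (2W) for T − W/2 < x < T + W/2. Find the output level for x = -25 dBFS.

x − T + W/2 = -25 − (-25) + 6 = 6.
GR = (1 − 1/4) × 6² / 24 = 0.75 × 36 / 24 = 1.125 dB.
Output = -25 − 1.125 = -26.125 dBFS.

-26.125 dBFS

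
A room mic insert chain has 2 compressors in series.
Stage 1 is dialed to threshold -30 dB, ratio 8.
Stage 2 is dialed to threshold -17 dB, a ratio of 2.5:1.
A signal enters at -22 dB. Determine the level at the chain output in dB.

-29 dB

Stage 1: 8 dB above -30 dB, reduced 8:1 to 1 dB above → -29 dB.
Stage 2: -29 dB ≤ -17 dB, so stage 2 doesn't engage; output -29 dB.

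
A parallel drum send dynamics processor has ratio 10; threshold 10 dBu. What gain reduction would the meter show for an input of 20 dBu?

9 dB

20 dBu exceeds the threshold by 10 dB.
After 10:1 compression the overshoot becomes 10/10 = 1 dB.
So the signal is attenuated by 10 − 1 = 9 dB.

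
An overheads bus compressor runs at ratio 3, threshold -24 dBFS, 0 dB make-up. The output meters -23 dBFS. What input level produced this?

Post-compression overshoot = -23 − (-24) = 1 dB.
Before 3:1 compression the overshoot was 1 × 3 = 3 dB, so input = -24 + 3 = -21 dBFS.

-21 dBFS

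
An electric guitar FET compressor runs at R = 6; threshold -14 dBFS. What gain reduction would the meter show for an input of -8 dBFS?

5 dB

Overshoot = -8 − (-14) = 6 dB.
After 6:1 compression the overshoot becomes 6/6 = 1 dB.
GR = overshoot in − overshoot out = 6 − 1 = 5 dB.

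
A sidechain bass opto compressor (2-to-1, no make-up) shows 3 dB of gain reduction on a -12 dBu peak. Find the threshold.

-18 dBu

Let T be the threshold. Output overshoot = (input overshoot)/R, so -15 − T = (-12 − T)/2.
2·(-15 − T) = -12 − T → 1·T = -30 − (-12) = -18.
T = -18/1 = -18 dBu.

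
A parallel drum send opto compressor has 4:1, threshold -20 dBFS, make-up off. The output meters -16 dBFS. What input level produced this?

The compressed level sits -16 − (-20) = 4 dB over threshold.
Before 4:1 compression the overshoot was 4 × 4 = 16 dB, so input = -20 + 16 = -4 dBFS.

-4 dBFS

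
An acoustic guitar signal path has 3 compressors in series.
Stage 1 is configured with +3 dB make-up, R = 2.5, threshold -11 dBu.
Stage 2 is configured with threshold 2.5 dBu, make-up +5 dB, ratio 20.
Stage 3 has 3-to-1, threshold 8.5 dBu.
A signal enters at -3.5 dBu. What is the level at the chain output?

0 dBu

Stage 1: overshoot 7.5 dB → 7.5/2.5 = 3 dB → -8 dBu; +3 dB make-up → -5 dBu.
Stage 2: -5 dBu is at or below the 2.5 dBu threshold — no compression; make-up brings it to 0 dBu.
Stage 3: 0 dBu ≤ 8.5 dBu, so stage 3 doesn't engage; output 0 dBu.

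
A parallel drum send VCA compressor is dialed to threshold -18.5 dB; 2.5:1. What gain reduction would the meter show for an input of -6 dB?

Overshoot = -6 − (-18.5) = 12.5 dB.
A 2.5:1 ratio leaves 5 dB of that excess.
So the signal is attenuated by 12.5 − 5 = 7.5 dB.

7.5 dB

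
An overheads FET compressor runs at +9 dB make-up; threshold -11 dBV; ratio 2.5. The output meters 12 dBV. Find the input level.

Before make-up, the level was 12 − 9 = 3 dBV.
The compressed level sits 3 − (-11) = 14 dB over threshold.
Before 2.5:1 compression the overshoot was 14 × 2.5 = 35 dB, so input = -11 + 35 = 24 dBV.

24 dBV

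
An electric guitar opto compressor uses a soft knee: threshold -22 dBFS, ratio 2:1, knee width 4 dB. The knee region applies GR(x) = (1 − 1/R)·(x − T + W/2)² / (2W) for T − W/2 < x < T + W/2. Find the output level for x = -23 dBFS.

x − T + W/2 = -23 − (-22) + 2 = 1.
GR = (1 − 1/2) × 1² / 8 = 0.5 × 1 / 8 = 0.0625 dB.
Output = -23 − 0.0625 = -23.0625 dBFS.

-23.0625 dBFS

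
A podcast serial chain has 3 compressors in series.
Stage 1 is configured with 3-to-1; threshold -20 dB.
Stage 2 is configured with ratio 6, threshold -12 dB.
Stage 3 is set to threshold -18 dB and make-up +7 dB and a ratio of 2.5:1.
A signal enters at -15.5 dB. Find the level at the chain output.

Stage 1: overshoot 4.5 dB → 4.5/3 = 1.5 dB → -18.5 dB.
Stage 2: -18.5 dB ≤ -12 dB, so stage 2 doesn't engage; output -18.5 dB.
Stage 3: below threshold (-18.5 ≤ -18); passes unchanged; make-up brings it to -11.5 dB.

-11.5 dB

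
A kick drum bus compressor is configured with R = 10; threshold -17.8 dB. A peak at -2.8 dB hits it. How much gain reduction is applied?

Overshoot = -2.8 − (-17.8) = 15 dB.
At 10:1, output sits 15/10 = 1.5 dB above threshold.
So the signal is attenuated by 15 − 1.5 = 13.5 dB.

13.5 dB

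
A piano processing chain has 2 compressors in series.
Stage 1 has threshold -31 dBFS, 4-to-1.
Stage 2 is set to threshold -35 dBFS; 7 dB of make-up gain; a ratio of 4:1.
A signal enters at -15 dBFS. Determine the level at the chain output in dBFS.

Stage 1: -15 dBFS is 16 dB over -31 dBFS; at 4:1 that becomes 4 dB over, giving -27 dBFS.
Stage 2: 8 dB above -35 dBFS, reduced 4:1 to 2 dB above → -33 dBFS; +7 dB make-up → -26 dBFS.

-26 dBFS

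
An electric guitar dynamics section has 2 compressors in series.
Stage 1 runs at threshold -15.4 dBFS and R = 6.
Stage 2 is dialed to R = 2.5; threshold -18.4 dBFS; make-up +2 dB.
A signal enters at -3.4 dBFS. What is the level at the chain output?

Stage 1: overshoot 12 dB → 12/6 = 2 dB → -13.4 dBFS.
Stage 2: overshoot 5 dB → 5/2.5 = 2 dB → -16.4 dBFS; +2 dB make-up → -14.4 dBFS.

-14.4 dBFS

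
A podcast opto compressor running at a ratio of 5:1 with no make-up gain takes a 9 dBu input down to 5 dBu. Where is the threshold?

Input is 5 dB above T (since output overshoot × R = input overshoot: (5 − T)·5 = 9 − T gives T = 4 dBu).
Check: 4 + (9 − 4)/5 = 4 + 1 = 5 dBu. ✓

4 dBu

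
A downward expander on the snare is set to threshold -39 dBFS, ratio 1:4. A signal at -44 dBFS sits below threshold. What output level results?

Below threshold, a 1:4 expander applies gain = (4−1)×(T − x) of attenuation.
(4−1) × 5 = 15 dB, so output = -44 − 15 = -59 dBFS.

-59 dBFS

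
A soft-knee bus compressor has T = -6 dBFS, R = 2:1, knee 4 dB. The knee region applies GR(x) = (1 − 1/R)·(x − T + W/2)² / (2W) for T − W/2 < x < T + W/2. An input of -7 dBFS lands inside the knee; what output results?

x − T + W/2 = -7 − (-6) + 2 = 1.
GR = (1 − 1/2) × 1² / 8 = 0.5 × 1 / 8 = 0.0625 dB.
Output = -7 − 0.0625 = -7.0625 dBFS.

-7.0625 dBFS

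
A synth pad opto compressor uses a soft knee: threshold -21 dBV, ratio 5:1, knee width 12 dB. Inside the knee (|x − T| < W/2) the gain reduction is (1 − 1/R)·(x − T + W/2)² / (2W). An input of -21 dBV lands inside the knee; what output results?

-22.2 dBV

x − T + W/2 = -21 − (-21) + 6 = 6.
GR = (1 − 1/5) × 6² / 24 = 0.8 × 36 / 24 = 1.2 dB.
Output = -21 − 1.2 = -22.2 dBV.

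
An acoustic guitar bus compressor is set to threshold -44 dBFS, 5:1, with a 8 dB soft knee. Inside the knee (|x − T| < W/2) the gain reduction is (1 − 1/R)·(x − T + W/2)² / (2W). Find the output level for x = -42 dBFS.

-43.8 dBFS

x − T + W/2 = -42 − (-44) + 4 = 6.
GR = (1 − 1/5) × 6² / 16 = 0.8 × 36 / 16 = 1.8 dB.
Output = -42 − 1.8 = -43.8 dBFS.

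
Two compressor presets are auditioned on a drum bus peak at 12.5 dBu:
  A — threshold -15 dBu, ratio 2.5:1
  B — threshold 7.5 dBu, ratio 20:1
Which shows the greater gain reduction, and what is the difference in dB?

A: 27.5 dB over, compressed to 11 dB over, so 16.5 dB of GR.
B: 5 dB over, compressed to 0.25 dB over, so 4.75 dB of GR.
A reduces 11.75 dB more.

A, by 11.75 dB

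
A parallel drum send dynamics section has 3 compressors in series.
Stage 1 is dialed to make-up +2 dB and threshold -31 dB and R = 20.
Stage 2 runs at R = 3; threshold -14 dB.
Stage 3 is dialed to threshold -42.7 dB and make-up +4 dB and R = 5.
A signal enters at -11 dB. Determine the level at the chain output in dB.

Stage 1: 20 dB above -31 dB, reduced 20:1 to 1 dB above → -30 dB; +2 dB make-up → -28 dB.
Stage 2: -28 dB is at or below the -14 dB threshold — no compression; output -28 dB.
Stage 3: 14.7 dB above -42.7 dB, reduced 5:1 to 2.94 dB above → -39.76 dB; +4 dB make-up → -35.76 dB.

-35.76 dB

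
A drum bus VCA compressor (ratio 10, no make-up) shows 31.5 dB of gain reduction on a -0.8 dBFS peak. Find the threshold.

Gain reduction = -0.8 − (-32.3) = 31.5 dB; output overshoot = GR / (R − 1) = 31.5 / 9 = 3.5 dB.
Threshold = output − output overshoot = -32.3 − 3.5 = -35.8 dBFS.

-35.8 dBFS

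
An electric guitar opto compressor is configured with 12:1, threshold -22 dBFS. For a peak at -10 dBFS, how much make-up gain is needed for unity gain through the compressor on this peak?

The peak compresses to -22 + 12/12 = -21 dBFS.
To reach -10 dBFS requires -10 − (-21) = 11 dB of make-up.

11 dB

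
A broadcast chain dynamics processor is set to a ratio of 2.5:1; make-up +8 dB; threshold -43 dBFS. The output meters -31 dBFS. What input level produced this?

-33 dBFS

Remove make-up: -31 − 8 = -39 dBFS.
That's 4 dB above the -43 dBFS threshold.
Before 2.5:1 compression the overshoot was 4 × 2.5 = 10 dB, so input = -43 + 10 = -33 dBFS.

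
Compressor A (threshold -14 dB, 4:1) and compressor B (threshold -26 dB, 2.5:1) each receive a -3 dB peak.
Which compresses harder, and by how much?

A: overshoot 11 dB → output overshoot 2.75 dB → GR 8.25 dB.
B: overshoot 23 dB → output overshoot 9.2 dB → GR 13.8 dB.
Difference: 5.55 dB in favour of B.

B, by 5.55 dB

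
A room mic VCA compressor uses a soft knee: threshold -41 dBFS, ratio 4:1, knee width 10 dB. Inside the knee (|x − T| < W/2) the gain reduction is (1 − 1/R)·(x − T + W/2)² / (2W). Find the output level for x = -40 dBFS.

-41.35 dBFS

x − T + W/2 = -40 − (-41) + 5 = 6.
GR = (1 − 1/4) × 6² / 20 = 0.75 × 36 / 20 = 1.35 dB.
Output = -40 − 1.35 = -41.35 dBFS.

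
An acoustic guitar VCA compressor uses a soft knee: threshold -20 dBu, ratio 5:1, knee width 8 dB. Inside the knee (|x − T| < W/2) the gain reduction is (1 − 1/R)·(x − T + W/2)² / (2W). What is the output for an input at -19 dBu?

x − T + W/2 = -19 − (-20) + 4 = 5.
GR = (1 − 1/5) × 5² / 16 = 0.8 × 25 / 16 = 1.25 dB.
Output = -19 − 1.25 = -20.25 dBu.

-20.25 dBu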